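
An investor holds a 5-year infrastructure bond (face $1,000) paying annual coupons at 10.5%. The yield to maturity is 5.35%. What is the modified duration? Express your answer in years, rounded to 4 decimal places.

4.0095 years

Periodic yield y = 0.0535. First find Macaulay duration:
  t   CF        PV=CF/(1+0.0535)^t    t·PV
  1       105.00        99.6678        99.6678
  2       105.00        94.6063       189.2127
  3       105.00        89.8019       269.4058
  4       105.00        85.2415       340.9660
  5     1,105.00       851.5097     4,257.5483
  Σ                  1,220.8272     5,156.8006
P = 1,220.8272; Macaulay duration = 5,156.8006 / 1,220.8272 = 4.22402 years.
Modified duration = D_Mac / (1 + y) = 4.22402 / 1.0535 = 4.00951 years.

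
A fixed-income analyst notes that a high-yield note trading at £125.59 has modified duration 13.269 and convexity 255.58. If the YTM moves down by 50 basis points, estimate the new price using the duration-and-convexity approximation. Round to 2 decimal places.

£134.32

Duration effect: -D_mod·Δy = -13.269 × (-0.005) = +0.066345
Convexity effect: ½·C·(Δy)² = 0.5 × 255.58 × (-0.005)² = +0.00319475
ΔP/P ≈ +0.066345 + 0.00319475 = +0.06953975
New price ≈ 125.59 × (1 + 0.06953975) = 134.3234972025.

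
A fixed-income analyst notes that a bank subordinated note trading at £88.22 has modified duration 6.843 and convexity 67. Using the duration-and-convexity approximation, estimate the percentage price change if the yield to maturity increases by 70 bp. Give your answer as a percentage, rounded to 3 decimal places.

Duration effect: -D_mod·Δy = -6.843 × (+0.007) = -0.047901
Convexity effect: ½·C·(Δy)² = 0.5 × 67 × (0.007)² = +0.0016415
ΔP/P ≈ -0.047901 + 0.0016415 = -0.0462595
= -4.62595%.

-4.626%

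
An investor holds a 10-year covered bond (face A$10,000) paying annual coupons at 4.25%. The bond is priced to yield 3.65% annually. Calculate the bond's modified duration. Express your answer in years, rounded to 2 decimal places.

Periodic yield y = 0.0365. First find Macaulay duration:
  t   CF        PV=CF/(1+0.0365)^t    t·PV
  1       425.00       410.0338       410.0338
  2       425.00       395.5946       791.1891
  3       425.00       381.6638     1,144.9915
  4       425.00       368.2237     1,472.8947
  5       425.00       355.2568     1,776.2840
  6       425.00       342.7465     2,056.4793
  7       425.00       330.6768     2,314.7379
  8       425.00       319.0322     2,552.2574
  9       425.00       307.7976     2,770.1780
  10   10,425.00     7,284.2191    72,842.1908
  Σ                 10,495.2448    88,131.2365
P = 10,495.2448; Macaulay duration = 88,131.2365 / 10,495.2448 = 8.39725 years.
Modified duration = D_Mac / (1 + y) = 8.39725 / 1.0365 = 8.10155 years.

8.10 years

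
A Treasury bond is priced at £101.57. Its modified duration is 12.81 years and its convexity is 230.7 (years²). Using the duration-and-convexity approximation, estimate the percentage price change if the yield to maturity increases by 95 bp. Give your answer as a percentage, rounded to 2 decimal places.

-11.13%

Duration effect: -D_mod·Δy = -12.81 × (+0.0095) = -0.121695
Convexity effect: ½·C·(Δy)² = 0.5 × 230.7 × (0.0095)² = +0.0104103375
ΔP/P ≈ -0.121695 + 0.0104103375 = -0.1112846625
= -11.12846625%.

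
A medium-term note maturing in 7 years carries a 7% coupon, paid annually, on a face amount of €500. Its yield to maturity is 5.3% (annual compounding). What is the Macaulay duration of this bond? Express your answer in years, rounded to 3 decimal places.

Periodic yield y = 0.053. Discount each cash flow and weight by its year:
  t   CF        PV=CF/(1+0.053)^t    t·PV
  1        35.00        33.2384        33.2384
  2        35.00        31.5654        63.1308
  3        35.00        29.9766        89.9299
  4        35.00        28.4678       113.8714
  5        35.00        27.0350       135.1749
  6        35.00        25.6743       154.0455
  7       535.00       372.6964     2,608.8747
  Σ                    548.6539     3,198.2656
Price P = Σ PV = 548.6539.
Macaulay duration = Σ(t·PV) / P = 3,198.2656 / 548.6539 = 5.82930 years.

5.829 years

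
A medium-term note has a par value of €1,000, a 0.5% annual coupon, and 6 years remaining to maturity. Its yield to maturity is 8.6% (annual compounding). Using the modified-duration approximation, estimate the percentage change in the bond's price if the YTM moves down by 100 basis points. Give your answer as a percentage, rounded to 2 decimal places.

Periodic yield y = 0.086. Modified duration first:
  t   CF        PV=CF/(1+0.086)^t    t·PV
  1         5.00         4.6041         4.6041
  2         5.00         4.2395         8.4789
  3         5.00         3.9037        11.7112
  4         5.00         3.5946        14.3784
  5         5.00         3.3099        16.5497
  6     1,005.00       612.6143     3,675.6856
  Σ                    632.2661     3,731.4079
P = 632.2661; D_Mac = 5.90164 yrs; D_mod = 5.90164/(1+0.086) = 5.43429 yrs.
ΔP/P ≈ -D_mod · Δy = -5.43429 × (-0.01) = +0.054343 = +5.4343%.

+5.43%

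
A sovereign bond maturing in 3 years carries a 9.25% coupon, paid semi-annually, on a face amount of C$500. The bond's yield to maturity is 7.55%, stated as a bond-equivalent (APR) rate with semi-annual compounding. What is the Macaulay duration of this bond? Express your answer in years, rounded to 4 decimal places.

2.6952 years

Periodic yield y = 0.03775. Discount each cash flow and weight by its period:
  t   CF        PV=CF/(1+0.03775)^t    t·PV
  1       23.125        22.2838        22.2838
  2       23.125        21.4732        42.9463
  3       23.125        20.6920        62.0761
  4       23.125        19.9393        79.7574
  5       23.125        19.2140        96.0701
  6      523.125       418.8408     2,513.0450
  Σ                    522.4432     2,816.1787
Price P = Σ PV = 522.4432.
Macaulay duration = Σ(t·PV) / P = 2,816.1787 / 522.4432 = 5.39040 half-year periods.
In years: 5.39040 / 2 = 2.69520 years.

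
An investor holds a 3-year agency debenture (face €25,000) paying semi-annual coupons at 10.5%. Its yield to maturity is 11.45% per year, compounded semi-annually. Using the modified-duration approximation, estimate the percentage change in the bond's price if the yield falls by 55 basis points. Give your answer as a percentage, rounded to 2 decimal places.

Periodic yield y = 0.05725. Modified duration first:
  t   CF        PV=CF/(1+0.05725)^t    t·PV
  1     1,312.50     1,241.4282     1,241.4282
  2     1,312.50     1,174.2050     2,348.4100
  3     1,312.50     1,110.6219     3,331.8657
  4     1,312.50     1,050.4818     4,201.9272
  5     1,312.50       993.5983     4,967.9915
  6    26,312.50    18,840.6530   113,043.9178
  Σ                 24,410.9882   129,135.5405
P = 24,410.9882; D_Mac = 5.29006 half-year periods = 2.64503 yrs; D_mod = 2.64503/(1+0.05725) = 2.50180 yrs.
ΔP/P ≈ -D_mod · Δy = -2.50180 × (-0.0055) = +0.013760 = +1.3760%.

+1.38%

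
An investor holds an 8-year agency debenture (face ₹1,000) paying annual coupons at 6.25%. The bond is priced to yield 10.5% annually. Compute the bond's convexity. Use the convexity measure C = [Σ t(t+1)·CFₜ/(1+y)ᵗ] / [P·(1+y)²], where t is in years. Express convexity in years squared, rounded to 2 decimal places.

42.72

With y = 0.105:
  t   CF        PV=CF/(1+0.105)^t    t·PV        t(t+1)·PV
  1        62.50        56.5611        56.5611         113.1222
  2        62.50        51.1865       102.3730         307.1190
  3        62.50        46.3226       138.9679         555.8715
  4        62.50        41.9209       167.6837         838.4186
  5        62.50        37.9375       189.6875       1,138.1248
  6        62.50        34.3326       205.9954       1,441.9681
  7        62.50        31.0702       217.4914       1,739.9313
  8     1,062.50       478.0031     3,824.0248      34,416.2233
  Σ                    777.3345     4,902.7848      40,550.7788
P = 777.3345.
Convexity = Σ t(t+1)·PV / [P·(1+y)²] = 40,550.7788 / (777.3345 × 1.221025) = 42.72349.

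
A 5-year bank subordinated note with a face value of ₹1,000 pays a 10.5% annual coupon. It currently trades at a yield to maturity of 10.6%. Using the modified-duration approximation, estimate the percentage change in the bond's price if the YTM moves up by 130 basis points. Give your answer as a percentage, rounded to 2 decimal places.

Periodic yield y = 0.106. Modified duration first:
  t   CF        PV=CF/(1+0.106)^t    t·PV
  1       105.00        94.9367        94.9367
  2       105.00        85.8379       171.6758
  3       105.00        77.6111       232.8333
  4       105.00        70.1728       280.6912
  5     1,105.00       667.7081     3,338.5405
  Σ                    996.2666     4,118.6775
P = 996.2666; D_Mac = 4.13411 yrs; D_mod = 4.13411/(1+0.106) = 3.73789 yrs.
ΔP/P ≈ -D_mod · Δy = -3.73789 × (+0.013) = -0.048593 = -4.8593%.

-4.86%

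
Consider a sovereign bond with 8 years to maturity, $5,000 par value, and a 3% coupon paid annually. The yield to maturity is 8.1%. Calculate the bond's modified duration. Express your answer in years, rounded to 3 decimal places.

Periodic yield y = 0.081. First find Macaulay duration:
  t   CF        PV=CF/(1+0.081)^t    t·PV
  1       150.00       138.7604       138.7604
  2       150.00       128.3630       256.7260
  3       150.00       118.7447       356.2341
  4       150.00       109.8471       439.3883
  5       150.00       101.6162       508.0808
  6       150.00        94.0020       564.0120
  7       150.00        86.9584       608.7086
  8     5,150.00     2,761.8601    22,094.8809
  Σ                  3,540.1518    24,966.7910
P = 3,540.1518; Macaulay duration = 24,966.7910 / 3,540.1518 = 7.05246 years.
Modified duration = D_Mac / (1 + y) = 7.05246 / 1.081 = 6.52402 years.

6.524 years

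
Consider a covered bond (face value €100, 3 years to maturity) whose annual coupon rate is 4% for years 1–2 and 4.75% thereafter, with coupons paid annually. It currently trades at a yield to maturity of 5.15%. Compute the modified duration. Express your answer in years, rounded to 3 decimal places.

Periodic yield y = 0.0515. First find Macaulay duration:
  t   CF        PV=CF/(1+0.0515)^t    t·PV
  1         4.00         3.8041         3.8041
  2         4.00         3.6178         7.2355
  3       104.75        90.1003       270.3009
  Σ                     97.5222       281.3405
P = 97.5222; Macaulay duration = 281.3405 / 97.5222 = 2.88489 years.
Modified duration = D_Mac / (1 + y) = 2.88489 / 1.0515 = 2.74359 years.

2.744 years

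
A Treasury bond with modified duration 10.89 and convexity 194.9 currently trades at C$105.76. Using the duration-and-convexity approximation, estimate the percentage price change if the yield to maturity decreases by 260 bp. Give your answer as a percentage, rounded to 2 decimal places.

Duration effect: -D_mod·Δy = -10.89 × (-0.026) = +0.283140
Convexity effect: ½·C·(Δy)² = 0.5 × 194.9 × (-0.026)² = +0.0658762
ΔP/P ≈ +0.283140 + 0.0658762 = +0.3490162
= +34.90162%.

+34.90%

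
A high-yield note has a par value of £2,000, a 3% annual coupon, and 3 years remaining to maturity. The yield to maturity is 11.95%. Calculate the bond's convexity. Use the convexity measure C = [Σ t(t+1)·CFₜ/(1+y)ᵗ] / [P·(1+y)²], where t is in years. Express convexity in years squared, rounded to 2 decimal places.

With y = 0.1195:
  t   CF        PV=CF/(1+0.1195)^t    t·PV        t(t+1)·PV
  1        60.00        53.5954        53.5954         107.1907
  2        60.00        47.8744        95.7487         287.2462
  3     2,060.00     1,468.2328     4,404.6984      17,618.7938
  Σ                  1,569.7025     4,554.0425      18,013.2307
P = 1,569.7025.
Convexity = Σ t(t+1)·PV / [P·(1+y)²] = 18,013.2307 / (1,569.7025 × 1.253280) = 9.15643.

9.16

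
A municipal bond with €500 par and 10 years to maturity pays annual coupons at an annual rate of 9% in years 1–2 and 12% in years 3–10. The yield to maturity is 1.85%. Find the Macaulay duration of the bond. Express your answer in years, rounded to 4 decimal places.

Periodic yield y = 0.0185. Discount each cash flow and weight by its year:
  t   CF        PV=CF/(1+0.0185)^t    t·PV
  1        45.00        44.1826        44.1826
  2        45.00        43.3801        86.7602
  3        60.00        56.7895       170.3685
  4        60.00        55.7580       223.0320
  5        60.00        54.7452       273.7260
  6        60.00        53.7508       322.5049
  7        60.00        52.7745       369.4214
  8        60.00        51.8159       414.5271
  9        60.00        50.8747       457.8724
  10      560.00       466.2058     4,662.0582
  Σ                    930.2771     7,024.4534
Price P = Σ PV = 930.2771.
Macaulay duration = Σ(t·PV) / P = 7,024.4534 / 930.2771 = 7.55093 years.

7.5509 years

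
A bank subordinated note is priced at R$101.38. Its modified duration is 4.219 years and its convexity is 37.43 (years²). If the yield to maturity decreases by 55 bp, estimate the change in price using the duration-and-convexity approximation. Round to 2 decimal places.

+R$2.41

Duration effect: -D_mod·Δy = -4.219 × (-0.0055) = +0.0232045
Convexity effect: ½·C·(Δy)² = 0.5 × 37.43 × (-0.0055)² = +0.00056612875
ΔP/P ≈ +0.0232045 + 0.00056612875 = +0.02377062875
ΔP ≈ 101.38 × (+0.02377062875) = +2.409866342675.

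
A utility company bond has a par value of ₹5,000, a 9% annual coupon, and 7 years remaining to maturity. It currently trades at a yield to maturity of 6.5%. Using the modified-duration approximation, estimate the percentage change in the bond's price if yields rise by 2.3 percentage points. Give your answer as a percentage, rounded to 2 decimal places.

-12.07%

Periodic yield y = 0.065. Modified duration first:
  t   CF        PV=CF/(1+0.065)^t    t·PV
  1       450.00       422.5352       422.5352
  2       450.00       396.7467       793.4934
  3       450.00       372.5321     1,117.5963
  4       450.00       349.7954     1,399.1816
  5       450.00       328.4464     1,642.2319
  6       450.00       308.4004     1,850.4021
  7     5,450.00     3,507.1089    24,549.7621
  Σ                  5,685.5650    31,775.2025
P = 5,685.5650; D_Mac = 5.58875 yrs; D_mod = 5.58875/(1+0.065) = 5.24765 yrs.
ΔP/P ≈ -D_mod · Δy = -5.24765 × (+0.023) = -0.120696 = -12.0696%.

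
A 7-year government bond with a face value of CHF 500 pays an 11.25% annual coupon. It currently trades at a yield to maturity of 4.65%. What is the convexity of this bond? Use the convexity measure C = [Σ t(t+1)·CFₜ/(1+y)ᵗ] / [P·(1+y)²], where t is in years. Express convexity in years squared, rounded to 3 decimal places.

With y = 0.0465:
  t   CF        PV=CF/(1+0.0465)^t    t·PV        t(t+1)·PV
  1        56.25        53.7506        53.7506         107.5012
  2        56.25        51.3623       102.7245         308.1735
  3        56.25        49.0800       147.2401         588.9604
  4        56.25        46.8992       187.5969         937.9843
  5        56.25        44.8153       224.0765       1,344.4592
  6        56.25        42.8240       256.9439       1,798.6076
  7       556.25       404.6648     2,832.6534      22,661.2271
  Σ                    693.3962     3,804.9859      27,746.9132
P = 693.3962.
Convexity = Σ t(t+1)·PV / [P·(1+y)²] = 27,746.9132 / (693.3962 × 1.095162) = 36.53884.

36.539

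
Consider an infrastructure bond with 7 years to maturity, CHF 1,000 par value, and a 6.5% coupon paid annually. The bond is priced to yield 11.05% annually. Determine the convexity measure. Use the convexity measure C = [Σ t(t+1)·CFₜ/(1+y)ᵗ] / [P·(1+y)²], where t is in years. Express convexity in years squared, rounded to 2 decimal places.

With y = 0.1105:
  t   CF        PV=CF/(1+0.1105)^t    t·PV        t(t+1)·PV
  1        65.00        58.5322        58.5322         117.0644
  2        65.00        52.7080       105.4159         316.2478
  3        65.00        47.4633       142.3898         569.5593
  4        65.00        42.7405       170.9618         854.8090
  5        65.00        38.4876       192.4379       1,154.6272
  6        65.00        34.6579       207.9473       1,455.6309
  7     1,065.00       511.3517     3,579.4616      28,635.6928
  Σ                    785.9410     4,457.1465      33,103.6314
P = 785.9410.
Convexity = Σ t(t+1)·PV / [P·(1+y)²] = 33,103.6314 / (785.9410 × 1.233210) = 34.15455.

34.15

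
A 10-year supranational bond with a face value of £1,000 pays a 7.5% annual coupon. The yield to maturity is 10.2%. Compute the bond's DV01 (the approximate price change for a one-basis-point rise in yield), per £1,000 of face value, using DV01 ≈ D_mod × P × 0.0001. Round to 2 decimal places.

Periodic yield y = 0.102.
  t   CF        PV=CF/(1+0.102)^t    t·PV
  1        75.00        68.0581        68.0581
  2        75.00        61.7587       123.5174
  3        75.00        56.0424       168.1271
  4        75.00        50.8551       203.4206
  5        75.00        46.1480       230.7402
  6        75.00        41.8766       251.2598
  7        75.00        38.0006       266.0040
  8        75.00        34.4833       275.8662
  9        75.00        31.2915       281.6238
  10    1,075.00       406.9982     4,069.9823
  Σ                    835.5126     5,938.5994
P = 835.5126; D_Mac = 7.10773 yrs; D_mod = 6.44985 yrs.
DV01 ≈ 6.44985 × 835.5126 × 0.0001 = 0.538893.

£0.54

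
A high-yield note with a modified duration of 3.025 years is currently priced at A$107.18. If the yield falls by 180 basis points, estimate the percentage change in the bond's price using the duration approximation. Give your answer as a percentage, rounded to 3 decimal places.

Duration approximation: ΔP/P ≈ -D_mod · Δy = -3.025 × (-0.018) = +0.054450.
As a percentage: +5.4450%.

+5.445%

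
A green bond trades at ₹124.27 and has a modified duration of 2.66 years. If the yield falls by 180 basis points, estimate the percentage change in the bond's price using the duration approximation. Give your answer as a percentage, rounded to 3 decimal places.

+4.788%

Duration approximation: ΔP/P ≈ -D_mod · Δy = -2.66 × (-0.018) = +0.047880.
As a percentage: +4.7880%.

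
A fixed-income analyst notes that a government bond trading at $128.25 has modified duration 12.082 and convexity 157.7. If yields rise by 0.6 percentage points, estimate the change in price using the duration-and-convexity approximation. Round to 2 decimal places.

-$8.93

Duration effect: -D_mod·Δy = -12.082 × (+0.006) = -0.072492
Convexity effect: ½·C·(Δy)² = 0.5 × 157.7 × (0.006)² = +0.0028386
ΔP/P ≈ -0.072492 + 0.0028386 = -0.0696534
ΔP ≈ 128.25 × (-0.0696534) = -8.93304855.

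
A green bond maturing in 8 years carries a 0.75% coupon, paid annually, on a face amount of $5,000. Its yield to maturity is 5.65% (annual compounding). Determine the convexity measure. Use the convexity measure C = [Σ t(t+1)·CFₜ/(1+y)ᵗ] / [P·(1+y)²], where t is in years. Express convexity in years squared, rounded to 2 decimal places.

With y = 0.0565:
  t   CF        PV=CF/(1+0.0565)^t    t·PV        t(t+1)·PV
  1        37.50        35.4946        35.4946          70.9891
  2        37.50        33.5964        67.1927         201.5782
  3        37.50        31.7997        95.3990         381.5962
  4        37.50        30.0991       120.3963         601.9817
  5        37.50        28.4894       142.4472         854.6829
  6        37.50        26.9659       161.7952       1,132.5661
  7        37.50        25.5238       178.6664       1,429.3309
  8     5,037.50     3,245.3314    25,962.6510     233,663.8588
  Σ                  3,457.3001    26,764.0423     238,336.5838
P = 3,457.3001.
Convexity = Σ t(t+1)·PV / [P·(1+y)²] = 238,336.5838 / (3,457.3001 × 1.116192) = 61.76104.

61.76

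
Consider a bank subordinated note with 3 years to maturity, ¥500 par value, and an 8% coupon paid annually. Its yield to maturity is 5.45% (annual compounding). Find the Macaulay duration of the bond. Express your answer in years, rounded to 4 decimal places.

Periodic yield y = 0.0545. Discount each cash flow and weight by its year:
  t   CF        PV=CF/(1+0.0545)^t    t·PV
  1        40.00        37.9327        37.9327
  2        40.00        35.9722        71.9444
  3       540.00       460.5258     1,381.5775
  Σ                    534.4307     1,491.4546
Price P = Σ PV = 534.4307.
Macaulay duration = Σ(t·PV) / P = 1,491.4546 / 534.4307 = 2.79074 years.

2.7907 years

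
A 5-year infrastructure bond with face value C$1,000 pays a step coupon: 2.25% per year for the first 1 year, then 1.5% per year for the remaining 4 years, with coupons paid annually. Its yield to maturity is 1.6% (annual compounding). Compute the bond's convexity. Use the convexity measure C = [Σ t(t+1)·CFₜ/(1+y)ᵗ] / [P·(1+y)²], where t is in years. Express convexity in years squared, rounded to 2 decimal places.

27.74

With y = 0.016:
  t   CF        PV=CF/(1+0.016)^t    t·PV        t(t+1)·PV
  1        22.50        22.1457        22.1457          44.2913
  2        15.00        14.5313        29.0626          87.1877
  3        15.00        14.3024        42.9073         171.6293
  4        15.00        14.0772        56.3088         281.5441
  5     1,015.00       937.5566     4,687.7831      28,126.6985
  Σ                  1,002.6132     4,838.2074      28,711.3508
P = 1,002.6132.
Convexity = Σ t(t+1)·PV / [P·(1+y)²] = 28,711.3508 / (1,002.6132 × 1.032256) = 27.74168.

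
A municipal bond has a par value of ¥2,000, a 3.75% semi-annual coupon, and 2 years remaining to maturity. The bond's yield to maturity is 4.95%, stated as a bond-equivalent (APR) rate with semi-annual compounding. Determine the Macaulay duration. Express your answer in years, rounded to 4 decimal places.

Periodic yield y = 0.02475. Discount each cash flow and weight by its period:
  t   CF        PV=CF/(1+0.02475)^t    t·PV
  1        37.50        36.5943        36.5943
  2        37.50        35.7105        71.4209
  3        37.50        34.8480       104.5439
  4     2,037.50     1,847.6764     7,390.7056
  Σ                  1,954.8291     7,603.2647
Price P = Σ PV = 1,954.8291.
Macaulay duration = Σ(t·PV) / P = 7,603.2647 / 1,954.8291 = 3.88948 half-year periods.
In years: 3.88948 / 2 = 1.94474 years.

1.9447 years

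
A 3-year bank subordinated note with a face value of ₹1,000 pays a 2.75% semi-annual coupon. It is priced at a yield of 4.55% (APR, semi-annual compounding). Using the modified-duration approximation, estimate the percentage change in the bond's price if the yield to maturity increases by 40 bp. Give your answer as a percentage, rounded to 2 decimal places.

-1.13%

Periodic yield y = 0.02275. Modified duration first:
  t   CF        PV=CF/(1+0.02275)^t    t·PV
  1        13.75        13.4441        13.4441
  2        13.75        13.1451        26.2902
  3        13.75        12.8527        38.5581
  4        13.75        12.5668        50.2672
  5        13.75        12.2873        61.4363
  6     1,013.75       885.7557     5,314.5340
  Σ                    950.0517     5,504.5299
P = 950.0517; D_Mac = 5.79393 half-year periods = 2.89696 yrs; D_mod = 2.89696/(1+0.02275) = 2.83252 yrs.
ΔP/P ≈ -D_mod · Δy = -2.83252 × (+0.004) = -0.011330 = -1.1330%.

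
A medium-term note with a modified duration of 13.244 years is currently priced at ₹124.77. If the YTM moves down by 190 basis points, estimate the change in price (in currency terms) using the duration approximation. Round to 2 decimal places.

+₹31.40

Duration approximation: ΔP/P ≈ -D_mod · Δy = -13.244 × (-0.019) = +0.251636.
ΔP ≈ 124.77 × (+0.251636) = +31.39662372.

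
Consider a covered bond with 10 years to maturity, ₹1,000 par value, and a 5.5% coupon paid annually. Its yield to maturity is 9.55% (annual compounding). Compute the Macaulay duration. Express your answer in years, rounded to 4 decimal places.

7.5794 years

Periodic yield y = 0.0955. Discount each cash flow and weight by its year:
  t   CF        PV=CF/(1+0.0955)^t    t·PV
  1        55.00        50.2054        50.2054
  2        55.00        45.8287        91.6575
  3        55.00        41.8336       125.5009
  4        55.00        38.1868       152.7472
  5        55.00        34.8579       174.2893
  6        55.00        31.8191       190.9148
  7        55.00        29.0453       203.3172
  8        55.00        26.5133       212.1063
  9        55.00        24.2020       217.8180
  10    1,055.00       423.7685     4,237.6847
  Σ                    746.2606     5,656.2413
Price P = Σ PV = 746.2606.
Macaulay duration = Σ(t·PV) / P = 5,656.2413 / 746.2606 = 7.57944 years.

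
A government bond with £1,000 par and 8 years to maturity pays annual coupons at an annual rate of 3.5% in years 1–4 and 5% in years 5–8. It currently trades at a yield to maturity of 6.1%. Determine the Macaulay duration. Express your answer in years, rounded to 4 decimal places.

Periodic yield y = 0.061. Discount each cash flow and weight by its year:
  t   CF        PV=CF/(1+0.061)^t    t·PV
  1        35.00        32.9877        32.9877
  2        35.00        31.0912        62.1824
  3        35.00        29.3037        87.9110
  4        35.00        27.6189       110.4756
  5        50.00        37.1872       185.9358
  6        50.00        35.0492       210.2950
  7        50.00        33.0341       231.2386
  8     1,050.00       653.8321     5,230.6567
  Σ                    880.1040     6,151.6829
Price P = Σ PV = 880.1040.
Macaulay duration = Σ(t·PV) / P = 6,151.6829 / 880.1040 = 6.98972 years.

6.9897 years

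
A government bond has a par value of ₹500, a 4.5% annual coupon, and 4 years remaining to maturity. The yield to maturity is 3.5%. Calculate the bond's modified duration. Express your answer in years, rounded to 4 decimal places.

3.6271 years

Periodic yield y = 0.035. First find Macaulay duration:
  t   CF        PV=CF/(1+0.035)^t    t·PV
  1        22.50        21.7391        21.7391
  2        22.50        21.0040        42.0080
  3        22.50        20.2937        60.8811
  4       522.50       455.3286     1,821.3143
  Σ                    518.3654     1,945.9425
P = 518.3654; Macaulay duration = 1,945.9425 / 518.3654 = 3.75400 years.
Modified duration = D_Mac / (1 + y) = 3.75400 / 1.035 = 3.62705 years.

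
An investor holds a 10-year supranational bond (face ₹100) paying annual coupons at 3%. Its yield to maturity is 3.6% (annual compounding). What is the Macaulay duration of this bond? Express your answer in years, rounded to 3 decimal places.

8.748 years

Periodic yield y = 0.036. Discount each cash flow and weight by its year:
  t   CF        PV=CF/(1+0.036)^t    t·PV
  1         3.00         2.8958         2.8958
  2         3.00         2.7951         5.5903
  3         3.00         2.6980         8.0940
  4         3.00         2.6042        10.4170
  5         3.00         2.5138        12.5688
  6         3.00         2.4264        14.5584
  7         3.00         2.3421        16.3946
  8         3.00         2.2607        18.0856
  9         3.00         2.1821        19.6393
  10      103.00        72.3169       723.1688
  Σ                     95.0351       831.4125
Price P = Σ PV = 95.0351.
Macaulay duration = Σ(t·PV) / P = 831.4125 / 95.0351 = 8.74848 years.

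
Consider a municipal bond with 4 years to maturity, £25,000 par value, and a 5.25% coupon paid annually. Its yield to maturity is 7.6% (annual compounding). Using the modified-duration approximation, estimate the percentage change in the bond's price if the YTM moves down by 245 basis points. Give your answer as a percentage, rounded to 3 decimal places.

+8.418%

Periodic yield y = 0.076. Modified duration first:
  t   CF        PV=CF/(1+0.076)^t    t·PV
  1     1,312.50     1,219.7955     1,219.7955
  2     1,312.50     1,133.6390     2,267.2780
  3     1,312.50     1,053.5678     3,160.7035
  4    26,312.50    19,629.6713    78,518.6853
  Σ                 23,036.6737    85,166.4622
P = 23,036.6737; D_Mac = 3.69699 yrs; D_mod = 3.69699/(1+0.076) = 3.43587 yrs.
ΔP/P ≈ -D_mod · Δy = -3.43587 × (-0.0245) = +0.084179 = +8.4179%.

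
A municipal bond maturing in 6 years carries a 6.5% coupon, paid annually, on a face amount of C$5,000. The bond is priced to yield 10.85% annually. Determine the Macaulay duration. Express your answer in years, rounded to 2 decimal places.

5.05 years

Periodic yield y = 0.1085. Discount each cash flow and weight by its year:
  t   CF        PV=CF/(1+0.1085)^t    t·PV
  1       325.00       293.1890       293.1890
  2       325.00       264.4917       528.9833
  3       325.00       238.6032       715.8096
  4       325.00       215.2487       860.9949
  5       325.00       194.1802       970.9008
  6     5,325.00     2,870.1555    17,220.9330
  Σ                  4,075.8682    20,590.8106
Price P = Σ PV = 4,075.8682.
Macaulay duration = Σ(t·PV) / P = 20,590.8106 / 4,075.8682 = 5.05188 years.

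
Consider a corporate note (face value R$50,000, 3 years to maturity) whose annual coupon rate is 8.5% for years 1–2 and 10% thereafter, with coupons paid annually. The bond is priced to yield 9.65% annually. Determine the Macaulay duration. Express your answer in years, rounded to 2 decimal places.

2.77 years

Periodic yield y = 0.0965. Discount each cash flow and weight by its year:
  t   CF        PV=CF/(1+0.0965)^t    t·PV
  1     4,250.00     3,875.9690     3,875.9690
  2     4,250.00     3,534.8554     7,069.7109
  3    55,000.00    41,719.2778   125,157.8333
  Σ                 49,130.1022   136,103.5132
Price P = Σ PV = 49,130.1022.
Macaulay duration = Σ(t·PV) / P = 136,103.5132 / 49,130.1022 = 2.77027 years.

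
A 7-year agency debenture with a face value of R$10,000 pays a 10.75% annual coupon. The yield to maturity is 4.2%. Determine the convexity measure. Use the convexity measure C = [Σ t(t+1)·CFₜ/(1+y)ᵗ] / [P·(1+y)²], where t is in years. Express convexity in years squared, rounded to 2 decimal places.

With y = 0.042:
  t   CF        PV=CF/(1+0.042)^t    t·PV        t(t+1)·PV
  1     1,075.00     1,031.6699     1,031.6699       2,063.3397
  2     1,075.00       990.0862     1,980.1725       5,940.5175
  3     1,075.00       950.1787     2,850.5362      11,402.1448
  4     1,075.00       911.8798     3,647.5191      18,237.5957
  5     1,075.00       875.1246     4,375.6228      26,253.7366
  6     1,075.00       839.8508     5,039.1049      35,273.7344
  7    11,075.00     8,303.6627    58,125.6392     465,005.1140
  Σ                 13,902.4528    77,050.2646     564,176.1828
P = 13,902.4528.
Convexity = Σ t(t+1)·PV / [P·(1+y)²] = 564,176.1828 / (13,902.4528 × 1.085764) = 37.37557.

37.38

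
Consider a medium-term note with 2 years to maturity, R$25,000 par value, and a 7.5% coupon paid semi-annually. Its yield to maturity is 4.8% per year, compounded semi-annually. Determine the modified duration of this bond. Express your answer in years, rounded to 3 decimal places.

1.853 years

Periodic yield y = 0.024. First find Macaulay duration:
  t   CF        PV=CF/(1+0.024)^t    t·PV
  1       937.50       915.5273       915.5273
  2       937.50       894.0697     1,788.1393
  3       937.50       873.1149     2,619.3447
  4    25,937.50    23,590.0188    94,360.0753
  Σ                 26,272.7308    99,683.0867
P = 26,272.7308; Macaulay duration = 99,683.0867 / 26,272.7308 = 3.79417 half-year periods = 1.89708 years.
Modified duration = D_Mac / (1 + y) = 1.89708 / 1.024 = 1.85262 years.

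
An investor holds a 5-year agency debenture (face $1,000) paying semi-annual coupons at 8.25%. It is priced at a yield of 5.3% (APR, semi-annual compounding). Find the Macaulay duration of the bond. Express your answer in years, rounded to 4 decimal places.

4.2513 years

Periodic yield y = 0.0265. Discount each cash flow and weight by its period:
  t   CF        PV=CF/(1+0.0265)^t    t·PV
  1        41.25        40.1851        40.1851
  2        41.25        39.1477        78.2954
  3        41.25        38.1370       114.4111
  4        41.25        37.1525       148.6100
  5        41.25        36.1934       180.9669
  6        41.25        35.2590       211.5541
  7        41.25        34.3488       240.4414
  8        41.25        33.4620       267.6963
  9        41.25        32.5982       293.3836
  10    1,041.25       801.6143     8,016.1434
  Σ                  1,128.0981     9,591.6874
Price P = Σ PV = 1,128.0981.
Macaulay duration = Σ(t·PV) / P = 9,591.6874 / 1,128.0981 = 8.50253 half-year periods.
In years: 8.50253 / 2 = 4.25126 years.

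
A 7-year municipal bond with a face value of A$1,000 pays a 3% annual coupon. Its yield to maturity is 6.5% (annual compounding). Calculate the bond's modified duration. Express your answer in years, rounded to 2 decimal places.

5.95 years

Periodic yield y = 0.065. First find Macaulay duration:
  t   CF        PV=CF/(1+0.065)^t    t·PV
  1        30.00        28.1690        28.1690
  2        30.00        26.4498        52.8996
  3        30.00        24.8355        74.5064
  4        30.00        23.3197        93.2788
  5        30.00        21.8964       109.4821
  6        30.00        20.5600       123.3601
  7     1,030.00       662.8114     4,639.6798
  Σ                    808.0418     5,121.3758
P = 808.0418; Macaulay duration = 5,121.3758 / 808.0418 = 6.33801 years.
Modified duration = D_Mac / (1 + y) = 6.33801 / 1.065 = 5.95118 years.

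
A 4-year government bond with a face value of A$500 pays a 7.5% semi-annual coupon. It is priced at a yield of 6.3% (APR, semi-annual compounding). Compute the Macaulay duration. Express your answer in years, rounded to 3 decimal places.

Periodic yield y = 0.0315. Discount each cash flow and weight by its period:
  t   CF        PV=CF/(1+0.0315)^t    t·PV
  1        18.75        18.1774        18.1774
  2        18.75        17.6223        35.2446
  3        18.75        17.0842        51.2525
  4        18.75        16.5624        66.2498
  5        18.75        16.0567        80.2833
  6        18.75        15.5663        93.3979
  7        18.75        15.0910       105.6367
  8       518.75       404.7662     3,238.1297
  Σ                    520.9265     3,688.3718
Price P = Σ PV = 520.9265.
Macaulay duration = Σ(t·PV) / P = 3,688.3718 / 520.9265 = 7.08041 half-year periods.
In years: 7.08041 / 2 = 3.54020 years.

3.540 years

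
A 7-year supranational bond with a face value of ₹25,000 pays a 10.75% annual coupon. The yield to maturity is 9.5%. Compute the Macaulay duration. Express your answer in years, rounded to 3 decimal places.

Periodic yield y = 0.095. Discount each cash flow and weight by its year:
  t   CF        PV=CF/(1+0.095)^t    t·PV
  1     2,687.50     2,454.3379     2,454.3379
  2     2,687.50     2,241.4045     4,482.8089
  3     2,687.50     2,046.9447     6,140.8342
  4     2,687.50     1,869.3559     7,477.4237
  5     2,687.50     1,707.1744     8,535.8718
  6     2,687.50     1,559.0633     9,354.3800
  7    27,687.50    14,668.4731   102,679.3118
  Σ                 26,546.7538   141,124.9683
Price P = Σ PV = 26,546.7538.
Macaulay duration = Σ(t·PV) / P = 141,124.9683 / 26,546.7538 = 5.31609 years.

5.316 years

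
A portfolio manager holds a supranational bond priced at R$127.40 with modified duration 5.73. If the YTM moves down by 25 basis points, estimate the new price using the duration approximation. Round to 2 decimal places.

R$129.23

Duration approximation: ΔP/P ≈ -D_mod · Δy = -5.73 × (-0.0025) = +0.014325.
New price ≈ 127.40 × (1 + 0.014325) = 129.225005.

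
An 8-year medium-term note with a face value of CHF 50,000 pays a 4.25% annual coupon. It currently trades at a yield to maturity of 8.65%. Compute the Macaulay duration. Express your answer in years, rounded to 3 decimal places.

6.756 years

Periodic yield y = 0.0865. Discount each cash flow and weight by its year:
  t   CF        PV=CF/(1+0.0865)^t    t·PV
  1     2,125.00     1,955.8214     1,955.8214
  2     2,125.00     1,800.1118     3,600.2236
  3     2,125.00     1,656.7987     4,970.3961
  4     2,125.00     1,524.8953     6,099.5810
  5     2,125.00     1,403.4931     7,017.4655
  6     2,125.00     1,291.7562     7,750.5371
  7     2,125.00     1,188.9150     8,322.4053
  8    52,125.00    26,841.5890   214,732.7123
  Σ                 37,663.3805   254,449.1422
Price P = Σ PV = 37,663.3805.
Macaulay duration = Σ(t·PV) / P = 254,449.1422 / 37,663.3805 = 6.75588 years.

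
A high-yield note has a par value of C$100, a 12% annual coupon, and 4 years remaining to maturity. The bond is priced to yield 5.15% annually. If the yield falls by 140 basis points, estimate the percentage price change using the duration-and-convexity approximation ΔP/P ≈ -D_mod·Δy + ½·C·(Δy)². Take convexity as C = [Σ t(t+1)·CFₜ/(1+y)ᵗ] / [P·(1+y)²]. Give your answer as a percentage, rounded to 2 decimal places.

+4.76%

With y = 0.0515:
  t   CF        PV=CF/(1+0.0515)^t    t·PV        t(t+1)·PV
  1        12.00        11.4123        11.4123          22.8245
  2        12.00        10.8533        21.7066          65.1199
  3        12.00        10.3218        30.9653         123.8610
  4       112.00        91.6180       366.4721       1,832.3605
  Σ                    124.2054       430.5563       2,044.1659
P = 124.2054; D_Mac = 3.46649 yrs; D_mod = 3.29671 yrs; C = 14.88529.
Duration effect: -3.29671 × (-0.014) = +0.046154
Convexity effect: 0.5 × 14.88529 × (-0.014)² = +0.0014588
ΔP/P ≈ +0.046154 + 0.0014588 = +0.047613 = +4.7613%.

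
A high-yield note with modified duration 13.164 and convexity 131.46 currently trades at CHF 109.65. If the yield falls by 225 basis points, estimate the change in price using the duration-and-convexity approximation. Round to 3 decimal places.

Duration effect: -D_mod·Δy = -13.164 × (-0.0225) = +0.296190
Convexity effect: ½·C·(Δy)² = 0.5 × 131.46 × (-0.0225)² = +0.0332758125
ΔP/P ≈ +0.296190 + 0.0332758125 = +0.3294658125
ΔP ≈ 109.65 × (+0.3294658125) = +36.125926340625.

+CHF 36.126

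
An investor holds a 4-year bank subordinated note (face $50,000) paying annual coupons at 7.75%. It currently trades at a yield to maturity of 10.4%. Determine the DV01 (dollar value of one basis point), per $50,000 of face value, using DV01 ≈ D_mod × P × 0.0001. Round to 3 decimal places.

Periodic yield y = 0.104.
  t   CF        PV=CF/(1+0.104)^t    t·PV
  1     3,875.00     3,509.9638     3,509.9638
  2     3,875.00     3,179.3150     6,358.6300
  3     3,875.00     2,879.8143     8,639.4430
  4    53,875.00    36,266.9463   145,067.7853
  Σ                 45,836.0394   163,575.8221
P = 45,836.0394; D_Mac = 3.56872 yrs; D_mod = 3.23253 yrs.
DV01 ≈ 3.23253 × 45,836.0394 × 0.0001 = 14.816651.

$14.817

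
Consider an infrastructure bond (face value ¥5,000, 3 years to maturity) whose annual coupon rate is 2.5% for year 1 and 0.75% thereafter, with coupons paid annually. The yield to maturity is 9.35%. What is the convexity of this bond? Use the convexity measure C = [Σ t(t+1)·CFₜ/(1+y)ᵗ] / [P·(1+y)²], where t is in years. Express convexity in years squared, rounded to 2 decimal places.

With y = 0.0935:
  t   CF        PV=CF/(1+0.0935)^t    t·PV        t(t+1)·PV
  1       125.00       114.3118       114.3118         228.6237
  2        37.50        31.3613        62.7225         188.1676
  3     5,037.50     3,852.6424    11,557.9271      46,231.7085
  Σ                  3,998.3155    11,734.9615      46,648.4998
P = 3,998.3155.
Convexity = Σ t(t+1)·PV / [P·(1+y)²] = 46,648.4998 / (3,998.3155 × 1.195742) = 9.75715.

9.76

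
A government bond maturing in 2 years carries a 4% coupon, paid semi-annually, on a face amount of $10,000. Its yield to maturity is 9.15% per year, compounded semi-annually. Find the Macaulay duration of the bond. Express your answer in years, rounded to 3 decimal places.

Periodic yield y = 0.04575. Discount each cash flow and weight by its period:
  t   CF        PV=CF/(1+0.04575)^t    t·PV
  1       200.00       191.2503       191.2503
  2       200.00       182.8834       365.7668
  3       200.00       174.8825       524.6475
  4    10,200.00     8,528.8147    34,115.2588
  Σ                  9,077.8309    35,196.9234
Price P = Σ PV = 9,077.8309.
Macaulay duration = Σ(t·PV) / P = 35,196.9234 / 9,077.8309 = 3.87724 half-year periods.
In years: 3.87724 / 2 = 1.93862 years.

1.939 years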